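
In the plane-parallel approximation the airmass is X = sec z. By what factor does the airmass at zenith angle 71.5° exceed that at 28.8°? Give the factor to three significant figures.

X(71.5°)/X(28.8°) = sec 71.5° / sec 28.8° = cos 28.8° / cos 71.5° = 0.8763/0.3173 = 2.7617.

2.76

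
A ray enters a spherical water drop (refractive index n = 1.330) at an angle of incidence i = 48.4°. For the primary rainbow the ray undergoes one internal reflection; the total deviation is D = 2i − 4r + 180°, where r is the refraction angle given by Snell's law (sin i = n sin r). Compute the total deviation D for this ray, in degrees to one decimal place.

sin r = sin 48.4° / 1.330 = 0.7478/1.330 = 0.5623; r = 34.21°.
D = 2·48.4° − 4·34.21° + 180° = 96.80° − 136.85° + 180° = 139.95°.

140.0°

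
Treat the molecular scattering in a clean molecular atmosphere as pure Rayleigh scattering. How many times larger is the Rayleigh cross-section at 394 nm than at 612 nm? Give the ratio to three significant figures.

5.82

Rayleigh scattering ∝ λ⁻⁴, so the ratio of coefficients is the inverse fourth power of the wavelength ratio.
σ(394)/σ(612) = (612/394)⁴ = (1.5533)⁴ = 5.821.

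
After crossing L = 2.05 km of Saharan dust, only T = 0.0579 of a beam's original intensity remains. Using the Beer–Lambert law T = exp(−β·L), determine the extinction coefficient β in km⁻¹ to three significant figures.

1.39 km⁻¹

Beer–Lambert: T = exp(−βL) ⇒ β = −ln(T)/L = −ln(0.0579)/2.05 = 2.8490/2.05 = 1.39 km⁻¹.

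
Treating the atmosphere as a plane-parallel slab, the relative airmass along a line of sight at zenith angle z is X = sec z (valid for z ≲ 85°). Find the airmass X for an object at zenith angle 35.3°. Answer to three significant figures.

X = sec z = 1/cos 35.3° = 1/0.8161 = 1.2253.

1.23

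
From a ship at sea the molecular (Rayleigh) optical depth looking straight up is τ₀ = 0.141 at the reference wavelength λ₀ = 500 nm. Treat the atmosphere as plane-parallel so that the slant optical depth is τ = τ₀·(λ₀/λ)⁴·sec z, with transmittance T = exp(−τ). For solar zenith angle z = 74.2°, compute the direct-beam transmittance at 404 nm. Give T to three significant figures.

0.297

sec 74.2° = 3.6727.
τ = 0.141 × (500/404)⁴ × 3.6727 = 0.141 × 2.3461 × 3.6727 = 1.2149.
T = exp(−1.2149) = 0.2967.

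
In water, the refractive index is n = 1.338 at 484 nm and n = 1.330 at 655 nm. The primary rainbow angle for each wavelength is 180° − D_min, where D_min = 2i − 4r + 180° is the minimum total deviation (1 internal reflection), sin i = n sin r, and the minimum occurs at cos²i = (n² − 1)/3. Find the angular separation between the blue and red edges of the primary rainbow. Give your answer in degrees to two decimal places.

1.16°

At 484 nm (n = 1.338): cos²i = 0.26341 → i = 59.120°, r = 39.899°, D_min = 138.643°, rainbow angle = 41.357°.
At 655 nm (n = 1.330): cos²i = 0.25630 → i = 59.585°, r = 40.422°, D_min = 137.484°, rainbow angle = 42.516°.
Angular width = |41.357° − 42.516°| = 1.160°.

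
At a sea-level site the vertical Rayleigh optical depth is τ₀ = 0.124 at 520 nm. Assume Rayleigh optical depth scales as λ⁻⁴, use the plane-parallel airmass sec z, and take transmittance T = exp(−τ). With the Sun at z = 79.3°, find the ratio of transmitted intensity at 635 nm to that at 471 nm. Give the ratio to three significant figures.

Airmass: sec 79.3° = 5.3860.
τ(635 nm) = 0.124 × (520/635)⁴ × 5.3860 = 0.124 × 0.4497 × 5.3860 = 0.3003.
τ(471 nm) = 0.124 × (520/471)⁴ × 5.3860 = 0.124 × 1.4857 × 5.3860 = 0.9922.
T(635)/T(471) = exp(τ_B − τ_A) = exp(0.6919) = 1.9975.

2.00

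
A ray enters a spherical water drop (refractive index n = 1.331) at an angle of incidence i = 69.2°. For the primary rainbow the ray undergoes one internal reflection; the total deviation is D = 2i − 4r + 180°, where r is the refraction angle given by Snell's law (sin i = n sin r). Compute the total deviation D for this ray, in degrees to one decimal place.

139.9°

sin r = sin 69.2° / 1.331 = 0.9348/1.331 = 0.7023; r = 44.62°.
D = 2·69.2° − 4·44.62° + 180° = 138.40° − 178.46° + 180° = 139.94°.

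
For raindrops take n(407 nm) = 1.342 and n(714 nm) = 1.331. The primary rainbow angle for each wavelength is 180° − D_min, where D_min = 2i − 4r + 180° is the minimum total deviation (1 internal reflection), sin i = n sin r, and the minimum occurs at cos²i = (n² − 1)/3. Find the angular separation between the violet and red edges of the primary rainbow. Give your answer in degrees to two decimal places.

1.58°

At 407 nm (n = 1.342): cos²i = 0.26699 → i = 58.888°, r = 39.641°, D_min = 139.213°, rainbow angle = 40.787°.
At 714 nm (n = 1.331): cos²i = 0.25719 → i = 59.527°, r = 40.356°, D_min = 137.630°, rainbow angle = 42.370°.
Angular width = |40.787° − 42.370°| = 1.583°.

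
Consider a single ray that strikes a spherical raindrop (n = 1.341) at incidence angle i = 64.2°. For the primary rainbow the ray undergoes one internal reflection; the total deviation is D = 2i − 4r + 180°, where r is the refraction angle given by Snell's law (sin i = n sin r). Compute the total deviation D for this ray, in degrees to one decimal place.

sin r = sin 64.2° / 1.341 = 0.9003/1.341 = 0.6714; r = 42.17°.
D = 2·64.2° − 4·42.17° + 180° = 128.40° − 168.69° + 180° = 139.71°.

139.7°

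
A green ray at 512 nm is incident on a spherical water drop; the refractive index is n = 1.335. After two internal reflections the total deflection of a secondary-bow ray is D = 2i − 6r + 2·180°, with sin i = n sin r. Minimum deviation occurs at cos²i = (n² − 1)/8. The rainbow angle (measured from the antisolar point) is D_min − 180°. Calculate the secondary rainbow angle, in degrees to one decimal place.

51.4°

cos²i = (1.78222 − 1)/8 = 0.09778; i = arccos(0.31269) = 71.778°.
sin r = sin 71.778°/1.335 = 0.71150; r = 45.357°.
D_min = 2·71.778° − 6·45.357° + 360° = 231.414°.
Rainbow angle = D_min − 180° = 51.414°.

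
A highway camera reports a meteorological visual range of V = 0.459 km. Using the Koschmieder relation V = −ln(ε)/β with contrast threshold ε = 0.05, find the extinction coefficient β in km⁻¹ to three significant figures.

β = −ln(0.05) / V = 2.996 / 0.459 = 6.5266 km⁻¹.

6.53 km⁻¹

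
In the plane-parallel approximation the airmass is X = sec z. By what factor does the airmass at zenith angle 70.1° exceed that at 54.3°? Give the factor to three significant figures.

X(70.1°)/X(54.3°) = sec 70.1° / sec 54.3° = cos 54.3° / cos 70.1° = 0.5835/0.3404 = 1.7144.

1.71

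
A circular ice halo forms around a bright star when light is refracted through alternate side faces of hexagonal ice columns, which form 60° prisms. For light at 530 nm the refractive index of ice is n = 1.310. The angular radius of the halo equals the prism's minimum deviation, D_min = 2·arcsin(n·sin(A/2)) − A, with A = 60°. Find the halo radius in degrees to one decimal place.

n·sin(A/2) = 1.310 × sin 30° = 1.310 × 0.5000 = 0.6550.
D_min = 2·arcsin(0.6550) − 60° = 2 × 40.920° − 60° = 21.839°.

21.8°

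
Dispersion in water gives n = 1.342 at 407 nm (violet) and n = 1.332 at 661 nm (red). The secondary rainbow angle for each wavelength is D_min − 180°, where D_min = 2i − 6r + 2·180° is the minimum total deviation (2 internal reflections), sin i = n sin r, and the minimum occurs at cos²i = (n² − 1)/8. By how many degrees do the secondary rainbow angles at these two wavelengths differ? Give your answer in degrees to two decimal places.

At 407 nm (n = 1.342): cos²i = 0.10012 → i = 71.554°, r = 44.981°, D_min = 233.222°, rainbow angle = 53.222°.
At 661 nm (n = 1.332): cos²i = 0.09678 → i = 71.875°, r = 45.520°, D_min = 230.628°, rainbow angle = 50.628°.
Angular width = |53.222° − 50.628°| = 2.594°.

2.59°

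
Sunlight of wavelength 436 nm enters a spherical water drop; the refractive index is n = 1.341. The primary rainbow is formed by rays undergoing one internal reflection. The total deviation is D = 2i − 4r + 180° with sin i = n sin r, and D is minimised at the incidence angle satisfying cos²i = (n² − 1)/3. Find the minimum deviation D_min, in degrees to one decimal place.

139.1°

cos²i = (1.79828 − 1)/3 = 0.26609; i = arccos(0.51584) = 58.946°.
sin r = sin 58.946°/1.341 = 0.63884; r = 39.705°.
D_min = 2·58.946° − 4·39.705° + 180° = 139.071°.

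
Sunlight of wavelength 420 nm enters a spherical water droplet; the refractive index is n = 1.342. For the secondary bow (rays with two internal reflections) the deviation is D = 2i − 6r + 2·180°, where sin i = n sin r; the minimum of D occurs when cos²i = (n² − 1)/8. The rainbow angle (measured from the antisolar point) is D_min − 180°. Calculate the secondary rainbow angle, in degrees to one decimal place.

53.2°

cos²i = (1.80096 − 1)/8 = 0.10012; i = arccos(0.31642) = 71.554°.
sin r = sin 71.554°/1.342 = 0.70687; r = 44.981°.
D_min = 2·71.554° − 6·44.981° + 360° = 233.222°.
Rainbow angle = D_min − 180° = 53.222°.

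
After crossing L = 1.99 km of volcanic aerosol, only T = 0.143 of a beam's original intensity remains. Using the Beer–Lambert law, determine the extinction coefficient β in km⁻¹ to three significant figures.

Beer–Lambert: T = exp(−βL) ⇒ β = −ln(T)/L = −ln(0.143)/1.99 = 1.9449/1.99 = 0.9773 km⁻¹.

0.977 km⁻¹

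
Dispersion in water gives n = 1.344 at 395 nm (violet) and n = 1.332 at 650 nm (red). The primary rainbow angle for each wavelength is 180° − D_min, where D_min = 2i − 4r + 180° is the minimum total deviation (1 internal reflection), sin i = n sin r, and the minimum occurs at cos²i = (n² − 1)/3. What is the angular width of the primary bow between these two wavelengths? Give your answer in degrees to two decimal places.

At 395 nm (n = 1.344): cos²i = 0.26878 → i = 58.772°, r = 39.512°, D_min = 139.495°, rainbow angle = 40.505°.
At 650 nm (n = 1.332): cos²i = 0.25807 → i = 59.469°, r = 40.290°, D_min = 137.776°, rainbow angle = 42.224°.
Angular width = |40.505° − 42.224°| = 1.719°.

1.72°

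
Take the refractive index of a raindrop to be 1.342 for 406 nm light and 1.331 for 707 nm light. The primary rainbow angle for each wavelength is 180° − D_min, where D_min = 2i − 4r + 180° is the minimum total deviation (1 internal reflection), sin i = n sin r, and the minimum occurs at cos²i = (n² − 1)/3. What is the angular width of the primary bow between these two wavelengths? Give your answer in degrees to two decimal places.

1.58°

At 406 nm (n = 1.342): cos²i = 0.26699 → i = 58.888°, r = 39.641°, D_min = 139.213°, rainbow angle = 40.787°.
At 707 nm (n = 1.331): cos²i = 0.25719 → i = 59.527°, r = 40.356°, D_min = 137.630°, rainbow angle = 42.370°.
Angular width = |40.787° − 42.370°| = 1.583°.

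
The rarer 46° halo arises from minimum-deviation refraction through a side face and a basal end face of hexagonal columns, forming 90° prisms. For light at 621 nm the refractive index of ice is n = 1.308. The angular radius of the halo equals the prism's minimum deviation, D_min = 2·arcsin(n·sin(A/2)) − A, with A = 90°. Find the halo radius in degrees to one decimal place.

45.3°

n·sin(A/2) = 1.308 × sin 45° = 1.308 × 0.7071 = 0.9249.
D_min = 2·arcsin(0.9249) − 90° = 2 × 67.653° − 90° = 45.305°.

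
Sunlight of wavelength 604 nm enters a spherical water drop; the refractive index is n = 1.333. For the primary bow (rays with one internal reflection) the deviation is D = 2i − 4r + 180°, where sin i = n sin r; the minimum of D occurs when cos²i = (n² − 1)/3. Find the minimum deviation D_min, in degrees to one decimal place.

cos²i = (1.77689 − 1)/3 = 0.25896; i = arccos(0.50888) = 59.410°.
sin r = sin 59.410°/1.333 = 0.64579; r = 40.225°.
D_min = 2·59.410° − 4·40.225° + 180° = 137.922°.

137.9°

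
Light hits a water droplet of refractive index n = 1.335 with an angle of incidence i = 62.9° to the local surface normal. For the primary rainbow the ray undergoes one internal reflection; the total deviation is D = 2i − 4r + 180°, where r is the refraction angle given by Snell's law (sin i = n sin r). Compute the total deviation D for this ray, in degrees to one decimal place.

138.5°

sin r = sin 62.9° / 1.335 = 0.8902/1.335 = 0.6668; r = 41.82°.
D = 2·62.9° − 4·41.82° + 180° = 125.80° − 167.29° + 180° = 138.51°.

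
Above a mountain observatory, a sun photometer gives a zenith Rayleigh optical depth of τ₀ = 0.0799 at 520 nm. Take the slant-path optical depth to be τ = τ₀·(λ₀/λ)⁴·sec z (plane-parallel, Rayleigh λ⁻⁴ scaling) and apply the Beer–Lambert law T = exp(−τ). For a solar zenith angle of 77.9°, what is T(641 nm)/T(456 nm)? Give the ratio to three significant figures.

1.62

Airmass: sec 77.9° = 4.7706.
τ(641 nm) = 0.0799 × (520/641)⁴ × 4.7706 = 0.0799 × 0.4331 × 4.7706 = 0.1651.
τ(456 nm) = 0.0799 × (520/456)⁴ × 4.7706 = 0.0799 × 1.6910 × 4.7706 = 0.6446.
T(641)/T(456) = exp(τ_B − τ_A) = exp(0.4795) = 1.6153.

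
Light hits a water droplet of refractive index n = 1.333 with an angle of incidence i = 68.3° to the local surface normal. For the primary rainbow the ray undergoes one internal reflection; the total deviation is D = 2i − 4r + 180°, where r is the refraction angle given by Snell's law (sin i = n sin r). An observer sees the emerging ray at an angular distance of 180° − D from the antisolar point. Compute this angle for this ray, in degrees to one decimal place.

sin r = sin 68.3° / 1.333 = 0.9291/1.333 = 0.6970; r = 44.19°.
D = 2·68.3° − 4·44.19° + 180° = 136.60° − 176.75° + 180° = 139.85°.
Angle from antisolar point = 180° − D = 40.15°.

40.2°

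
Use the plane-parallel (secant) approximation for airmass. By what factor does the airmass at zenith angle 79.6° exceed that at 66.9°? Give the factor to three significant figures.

2.17

X(79.6°)/X(66.9°) = sec 79.6° / sec 66.9° = cos 66.9° / cos 79.6° = 0.3923/0.1805 = 2.1734.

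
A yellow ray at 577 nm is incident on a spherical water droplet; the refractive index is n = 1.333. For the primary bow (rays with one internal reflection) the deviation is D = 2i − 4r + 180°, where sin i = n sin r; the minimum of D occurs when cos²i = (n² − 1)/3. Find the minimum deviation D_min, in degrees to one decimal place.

137.9°

cos²i = (1.77689 − 1)/3 = 0.25896; i = arccos(0.50888) = 59.410°.
sin r = sin 59.410°/1.333 = 0.64579; r = 40.225°.
D_min = 2·59.410° − 4·40.225° + 180° = 137.922°.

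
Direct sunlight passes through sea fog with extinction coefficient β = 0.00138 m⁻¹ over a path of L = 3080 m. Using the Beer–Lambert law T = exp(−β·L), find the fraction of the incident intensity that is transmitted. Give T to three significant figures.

τ = β·L = 0.00138 × 3080 = 4.2504.
T = exp(−4.2504) = 0.0143.

0.0143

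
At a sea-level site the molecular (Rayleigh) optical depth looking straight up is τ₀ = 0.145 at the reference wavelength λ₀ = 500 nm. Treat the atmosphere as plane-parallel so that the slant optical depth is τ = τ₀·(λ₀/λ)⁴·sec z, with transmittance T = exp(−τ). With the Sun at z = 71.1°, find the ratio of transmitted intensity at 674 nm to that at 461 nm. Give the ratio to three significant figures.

1.62

Airmass: sec 71.1° = 3.0872.
τ(674 nm) = 0.145 × (500/674)⁴ × 3.0872 = 0.145 × 0.3029 × 3.0872 = 0.1356.
τ(461 nm) = 0.145 × (500/461)⁴ × 3.0872 = 0.145 × 1.3838 × 3.0872 = 0.6195.
T(674)/T(461) = exp(τ_B − τ_A) = exp(0.4839) = 1.6224.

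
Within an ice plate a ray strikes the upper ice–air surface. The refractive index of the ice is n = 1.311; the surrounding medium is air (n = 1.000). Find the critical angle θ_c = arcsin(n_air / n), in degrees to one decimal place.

sin θ_c = n_air / n = 1.000 / 1.311 = 0.7628.
θ_c = arcsin(0.7628) = 49.71°.

49.7°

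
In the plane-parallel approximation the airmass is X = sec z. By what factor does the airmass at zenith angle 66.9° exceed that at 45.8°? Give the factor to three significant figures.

1.78

X(66.9°)/X(45.8°) = sec 66.9° / sec 45.8° = cos 45.8° / cos 66.9° = 0.6972/0.3923 = 1.7770.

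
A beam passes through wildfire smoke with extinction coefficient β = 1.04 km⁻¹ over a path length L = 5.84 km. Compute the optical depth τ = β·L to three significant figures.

τ = β·L = 1.04 × 5.84 = 6.0736.

6.07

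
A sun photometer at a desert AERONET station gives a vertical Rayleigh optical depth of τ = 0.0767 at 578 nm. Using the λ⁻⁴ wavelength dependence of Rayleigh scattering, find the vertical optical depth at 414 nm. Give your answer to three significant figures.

0.291

τ(414 nm) = τ(578 nm) × (578/414)⁴ = 0.0767 × (1.3961)⁴ = 0.0767 × 3.7994 = 0.2914.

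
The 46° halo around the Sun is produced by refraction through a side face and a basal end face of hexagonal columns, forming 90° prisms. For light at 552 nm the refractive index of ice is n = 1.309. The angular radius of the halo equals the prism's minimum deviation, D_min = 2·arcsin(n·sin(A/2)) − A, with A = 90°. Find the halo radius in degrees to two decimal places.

n·sin(A/2) = 1.309 × sin 45° = 1.309 × 0.7071 = 0.9256.
D_min = 2·arcsin(0.9256) − 90° = 2 × 67.759° − 90° = 45.519°.

45.52°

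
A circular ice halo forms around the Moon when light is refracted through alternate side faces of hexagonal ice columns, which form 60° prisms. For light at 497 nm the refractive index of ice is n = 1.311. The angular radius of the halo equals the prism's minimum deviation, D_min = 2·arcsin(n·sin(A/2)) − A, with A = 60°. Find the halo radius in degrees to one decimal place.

21.9°

n·sin(A/2) = 1.311 × sin 30° = 1.311 × 0.5000 = 0.6555.
D_min = 2·arcsin(0.6555) − 60° = 2 × 40.958° − 60° = 21.915°.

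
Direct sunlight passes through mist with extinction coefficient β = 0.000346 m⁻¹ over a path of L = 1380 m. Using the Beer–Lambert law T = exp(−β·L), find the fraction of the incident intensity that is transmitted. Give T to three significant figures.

τ = β·L = 0.000346 × 1380 = 0.4775.
T = exp(−0.4775) = 0.6203.

0.620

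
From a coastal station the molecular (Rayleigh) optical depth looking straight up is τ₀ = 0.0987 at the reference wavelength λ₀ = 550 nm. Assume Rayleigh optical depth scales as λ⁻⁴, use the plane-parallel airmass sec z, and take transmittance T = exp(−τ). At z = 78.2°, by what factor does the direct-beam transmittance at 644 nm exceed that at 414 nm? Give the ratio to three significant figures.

Airmass: sec 78.2° = 4.8901.
τ(644 nm) = 0.0987 × (550/644)⁴ × 4.8901 = 0.0987 × 0.5320 × 4.8901 = 0.2568.
τ(414 nm) = 0.0987 × (550/414)⁴ × 4.8901 = 0.0987 × 3.1149 × 4.8901 = 1.5034.
T(644)/T(414) = exp(τ_B − τ_A) = exp(1.2467) = 3.4787.

3.48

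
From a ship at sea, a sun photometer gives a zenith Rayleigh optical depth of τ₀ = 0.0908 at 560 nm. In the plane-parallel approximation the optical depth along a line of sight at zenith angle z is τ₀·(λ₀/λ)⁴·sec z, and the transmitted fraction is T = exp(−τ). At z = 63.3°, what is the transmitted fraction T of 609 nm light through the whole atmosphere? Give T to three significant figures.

sec 63.3° = 2.2256.
τ = 0.0908 × (560/609)⁴ × 2.2256 = 0.0908 × 0.7150 × 2.2256 = 0.1445.
T = exp(−0.1445) = 0.8655.

0.865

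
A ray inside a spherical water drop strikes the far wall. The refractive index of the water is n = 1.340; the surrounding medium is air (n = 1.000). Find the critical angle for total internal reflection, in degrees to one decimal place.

48.3°

sin θ_c = n_air / n = 1.000 / 1.340 = 0.7463.
θ_c = arcsin(0.7463) = 48.27°.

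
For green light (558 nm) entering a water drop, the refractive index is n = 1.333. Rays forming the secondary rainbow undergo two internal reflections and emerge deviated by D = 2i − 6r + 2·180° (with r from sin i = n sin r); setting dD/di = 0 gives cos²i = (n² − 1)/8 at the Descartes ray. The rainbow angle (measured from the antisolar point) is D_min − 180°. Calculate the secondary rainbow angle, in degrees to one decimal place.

cos²i = (1.77689 − 1)/8 = 0.09711; i = arccos(0.31163) = 71.843°.
sin r = sin 71.843°/1.333 = 0.71283; r = 45.466°.
D_min = 2·71.843° − 6·45.466° + 360° = 230.891°.
Rainbow angle = D_min − 180° = 50.891°.

50.9°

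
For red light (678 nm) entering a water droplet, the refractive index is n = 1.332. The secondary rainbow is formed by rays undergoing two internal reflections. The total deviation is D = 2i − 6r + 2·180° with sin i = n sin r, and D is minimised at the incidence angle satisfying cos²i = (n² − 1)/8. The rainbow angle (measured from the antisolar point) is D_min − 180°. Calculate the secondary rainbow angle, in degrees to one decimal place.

50.6°

cos²i = (1.77422 − 1)/8 = 0.09678; i = arccos(0.31109) = 71.875°.
sin r = sin 71.875°/1.332 = 0.71350; r = 45.520°.
D_min = 2·71.875° − 6·45.520° + 360° = 230.628°.
Rainbow angle = D_min − 180° = 50.628°.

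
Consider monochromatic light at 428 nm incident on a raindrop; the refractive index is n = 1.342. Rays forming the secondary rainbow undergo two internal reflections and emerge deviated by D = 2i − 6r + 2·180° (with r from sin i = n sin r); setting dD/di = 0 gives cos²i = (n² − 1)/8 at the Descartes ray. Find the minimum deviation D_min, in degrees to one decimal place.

233.2°

cos²i = (1.80096 − 1)/8 = 0.10012; i = arccos(0.31642) = 71.554°.
sin r = sin 71.554°/1.342 = 0.70687; r = 44.981°.
D_min = 2·71.554° − 6·44.981° + 360° = 233.222°.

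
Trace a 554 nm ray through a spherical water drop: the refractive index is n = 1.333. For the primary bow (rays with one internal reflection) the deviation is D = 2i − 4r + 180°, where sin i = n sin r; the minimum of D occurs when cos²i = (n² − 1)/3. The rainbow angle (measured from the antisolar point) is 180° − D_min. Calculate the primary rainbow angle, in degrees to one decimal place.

cos²i = (1.77689 − 1)/3 = 0.25896; i = arccos(0.50888) = 59.410°.
sin r = sin 59.410°/1.333 = 0.64579; r = 40.225°.
D_min = 2·59.410° − 4·40.225° + 180° = 137.922°.
Rainbow angle = 180° − D_min = 42.078°.

42.1°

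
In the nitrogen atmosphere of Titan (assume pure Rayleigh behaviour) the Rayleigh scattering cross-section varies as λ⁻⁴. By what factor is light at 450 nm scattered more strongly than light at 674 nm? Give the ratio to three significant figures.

Rayleigh scattering ∝ λ⁻⁴, so the ratio of coefficients is the inverse fourth power of the wavelength ratio.
σ(450)/σ(674) = (674/450)⁴ = (1.4978)⁴ = 5.033.

5.03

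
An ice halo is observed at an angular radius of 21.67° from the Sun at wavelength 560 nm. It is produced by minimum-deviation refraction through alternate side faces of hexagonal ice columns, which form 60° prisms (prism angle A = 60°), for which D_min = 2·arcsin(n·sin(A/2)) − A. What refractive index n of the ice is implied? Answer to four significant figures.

1.308

Rearranging: n = sin((D_min + A)/2) / sin(A/2).
(D_min + A)/2 = (21.67° + 60°)/2 = 40.835°.
n = sin 40.835° / sin 30° = 0.6539 / 0.5000 = 1.3078.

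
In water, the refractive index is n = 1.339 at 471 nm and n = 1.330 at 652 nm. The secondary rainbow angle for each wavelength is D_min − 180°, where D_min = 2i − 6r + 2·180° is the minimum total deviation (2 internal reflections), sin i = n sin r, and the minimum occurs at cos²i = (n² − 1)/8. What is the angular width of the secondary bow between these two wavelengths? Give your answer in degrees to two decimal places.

2.35°

At 471 nm (n = 1.339): cos²i = 0.09912 → i = 71.650°, r = 45.141°, D_min = 232.451°, rainbow angle = 52.451°.
At 652 nm (n = 1.330): cos²i = 0.09611 → i = 71.940°, r = 45.630°, D_min = 230.101°, rainbow angle = 50.101°.
Angular width = |52.451° − 50.101°| = 2.350°.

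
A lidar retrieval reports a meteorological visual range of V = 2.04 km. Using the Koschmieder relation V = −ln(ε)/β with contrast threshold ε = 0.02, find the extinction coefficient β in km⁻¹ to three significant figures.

β = −ln(0.02) / V = 3.912 / 2.04 = 1.9177 km⁻¹.

1.92 km⁻¹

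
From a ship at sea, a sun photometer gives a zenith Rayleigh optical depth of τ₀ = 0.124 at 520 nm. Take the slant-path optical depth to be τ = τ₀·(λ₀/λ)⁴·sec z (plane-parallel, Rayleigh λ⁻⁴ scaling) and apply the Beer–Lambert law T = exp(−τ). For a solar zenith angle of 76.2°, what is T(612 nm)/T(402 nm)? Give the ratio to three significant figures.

3.27

Airmass: sec 76.2° = 4.1923.
τ(612 nm) = 0.124 × (520/612)⁴ × 4.1923 = 0.124 × 0.5212 × 4.1923 = 0.2709.
τ(402 nm) = 0.124 × (520/402)⁴ × 4.1923 = 0.124 × 2.7997 × 4.1923 = 1.4554.
T(612)/T(402) = exp(τ_B − τ_A) = exp(1.1845) = 3.2689.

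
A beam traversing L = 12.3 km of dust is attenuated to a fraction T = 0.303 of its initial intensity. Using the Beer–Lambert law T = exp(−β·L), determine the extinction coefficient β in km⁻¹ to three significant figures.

Beer–Lambert: T = exp(−βL) ⇒ β = −ln(T)/L = −ln(0.303)/12.3 = 1.1940/12.3 = 0.09707 km⁻¹.

0.0971 km⁻¹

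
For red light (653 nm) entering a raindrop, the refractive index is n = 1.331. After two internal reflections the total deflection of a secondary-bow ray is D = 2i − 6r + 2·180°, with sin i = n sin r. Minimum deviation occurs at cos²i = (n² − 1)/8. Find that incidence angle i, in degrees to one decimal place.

cos²i = (1.331² − 1)/8 = (1.77156 − 1)/8 = 0.09645.
cos i = 0.31056, so i = 71.907°.

71.9°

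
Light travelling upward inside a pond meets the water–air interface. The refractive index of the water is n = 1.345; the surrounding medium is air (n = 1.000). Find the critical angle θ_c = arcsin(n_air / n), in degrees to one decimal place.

48.0°

sin θ_c = n_air / n = 1.000 / 1.345 = 0.7435.
θ_c = arcsin(0.7435) = 48.03°.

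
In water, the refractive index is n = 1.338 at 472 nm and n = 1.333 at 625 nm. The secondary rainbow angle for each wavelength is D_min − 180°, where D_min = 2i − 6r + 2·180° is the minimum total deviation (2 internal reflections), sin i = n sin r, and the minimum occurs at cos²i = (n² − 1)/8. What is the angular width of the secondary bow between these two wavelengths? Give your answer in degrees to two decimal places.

1.30°

At 472 nm (n = 1.338): cos²i = 0.09878 → i = 71.682°, r = 45.195°, D_min = 232.193°, rainbow angle = 52.193°.
At 625 nm (n = 1.333): cos²i = 0.09711 → i = 71.843°, r = 45.466°, D_min = 230.891°, rainbow angle = 50.891°.
Angular width = |52.193° − 50.891°| = 1.302°.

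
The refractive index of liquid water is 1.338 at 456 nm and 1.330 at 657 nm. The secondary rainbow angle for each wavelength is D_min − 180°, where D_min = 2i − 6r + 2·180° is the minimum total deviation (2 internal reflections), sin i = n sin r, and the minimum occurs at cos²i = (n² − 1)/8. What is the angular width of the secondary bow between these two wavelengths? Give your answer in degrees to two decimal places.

2.09°

At 456 nm (n = 1.338): cos²i = 0.09878 → i = 71.682°, r = 45.195°, D_min = 232.193°, rainbow angle = 52.193°.
At 657 nm (n = 1.330): cos²i = 0.09611 → i = 71.940°, r = 45.630°, D_min = 230.101°, rainbow angle = 50.101°.
Angular width = |52.193° − 50.101°| = 2.092°.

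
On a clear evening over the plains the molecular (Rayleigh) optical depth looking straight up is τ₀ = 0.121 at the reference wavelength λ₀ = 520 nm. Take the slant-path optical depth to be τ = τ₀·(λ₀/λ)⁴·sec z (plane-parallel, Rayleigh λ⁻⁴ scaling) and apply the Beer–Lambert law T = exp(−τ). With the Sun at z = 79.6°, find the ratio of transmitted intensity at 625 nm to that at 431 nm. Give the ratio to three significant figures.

3.00

Airmass: sec 79.6° = 5.5396.
τ(625 nm) = 0.121 × (520/625)⁴ × 5.5396 = 0.121 × 0.4792 × 5.5396 = 0.3212.
τ(431 nm) = 0.121 × (520/431)⁴ × 5.5396 = 0.121 × 2.1189 × 5.5396 = 1.4203.
T(625)/T(431) = exp(τ_B − τ_A) = exp(1.0991) = 3.0014.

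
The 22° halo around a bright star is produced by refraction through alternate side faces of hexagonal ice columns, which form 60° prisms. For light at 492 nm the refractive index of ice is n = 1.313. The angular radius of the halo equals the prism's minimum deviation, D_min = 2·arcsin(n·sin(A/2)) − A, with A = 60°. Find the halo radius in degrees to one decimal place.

22.1°

n·sin(A/2) = 1.313 × sin 30° = 1.313 × 0.5000 = 0.6565.
D_min = 2·arcsin(0.6565) − 60° = 2 × 41.033° − 60° = 22.067°.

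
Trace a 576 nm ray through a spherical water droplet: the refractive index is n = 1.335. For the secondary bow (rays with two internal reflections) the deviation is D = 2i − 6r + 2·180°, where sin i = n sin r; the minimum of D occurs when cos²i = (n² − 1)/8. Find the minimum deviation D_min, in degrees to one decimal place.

cos²i = (1.78222 − 1)/8 = 0.09778; i = arccos(0.31269) = 71.778°.
sin r = sin 71.778°/1.335 = 0.71150; r = 45.357°.
D_min = 2·71.778° − 6·45.357° + 360° = 231.414°.

231.4°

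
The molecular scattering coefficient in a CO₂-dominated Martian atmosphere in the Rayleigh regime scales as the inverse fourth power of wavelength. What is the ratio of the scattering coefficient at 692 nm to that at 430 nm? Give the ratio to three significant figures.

Rayleigh scattering ∝ λ⁻⁴, so the ratio of coefficients is the inverse fourth power of the wavelength ratio.
σ(692)/σ(430) = (430/692)⁴ = (0.6214)⁴ = 0.1491.

0.149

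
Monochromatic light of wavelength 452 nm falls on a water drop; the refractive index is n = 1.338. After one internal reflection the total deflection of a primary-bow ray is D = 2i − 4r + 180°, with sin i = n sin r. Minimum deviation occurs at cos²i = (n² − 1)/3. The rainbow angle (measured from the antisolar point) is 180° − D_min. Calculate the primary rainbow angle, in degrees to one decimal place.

41.4°

cos²i = (1.79024 − 1)/3 = 0.26341; i = arccos(0.51324) = 59.120°.
sin r = sin 59.120°/1.338 = 0.64144; r = 39.899°.
D_min = 2·59.120° − 4·39.899° + 180° = 138.643°.
Rainbow angle = 180° − D_min = 41.357°.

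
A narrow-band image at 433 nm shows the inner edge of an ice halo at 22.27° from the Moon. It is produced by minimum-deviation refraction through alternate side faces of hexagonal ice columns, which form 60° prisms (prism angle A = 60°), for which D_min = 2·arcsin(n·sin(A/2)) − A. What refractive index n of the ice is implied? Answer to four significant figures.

Rearranging: n = sin((D_min + A)/2) / sin(A/2).
(D_min + A)/2 = (22.27° + 60°)/2 = 41.135°.
n = sin 41.135° / sin 30° = 0.6578 / 0.5000 = 1.3157.

1.316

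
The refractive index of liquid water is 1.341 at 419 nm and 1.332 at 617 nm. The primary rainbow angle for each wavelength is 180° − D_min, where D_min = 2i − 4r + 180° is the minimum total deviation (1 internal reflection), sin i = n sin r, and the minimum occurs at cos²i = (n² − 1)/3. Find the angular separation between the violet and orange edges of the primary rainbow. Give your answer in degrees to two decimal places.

1.29°

At 419 nm (n = 1.341): cos²i = 0.26609 → i = 58.946°, r = 39.705°, D_min = 139.071°, rainbow angle = 40.929°.
At 617 nm (n = 1.332): cos²i = 0.25807 → i = 59.469°, r = 40.290°, D_min = 137.776°, rainbow angle = 42.224°.
Angular width = |40.929° − 42.224°| = 1.295°.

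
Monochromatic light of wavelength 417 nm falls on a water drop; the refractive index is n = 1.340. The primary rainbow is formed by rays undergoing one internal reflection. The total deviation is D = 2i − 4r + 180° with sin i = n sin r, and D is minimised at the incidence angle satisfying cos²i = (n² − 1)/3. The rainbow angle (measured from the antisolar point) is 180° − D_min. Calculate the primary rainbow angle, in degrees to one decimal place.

cos²i = (1.79560 − 1)/3 = 0.26520; i = arccos(0.51498) = 59.004°.
sin r = sin 59.004°/1.340 = 0.63971; r = 39.770°.
D_min = 2·59.004° − 4·39.770° + 180° = 138.929°.
Rainbow angle = 180° − D_min = 41.071°.

41.1°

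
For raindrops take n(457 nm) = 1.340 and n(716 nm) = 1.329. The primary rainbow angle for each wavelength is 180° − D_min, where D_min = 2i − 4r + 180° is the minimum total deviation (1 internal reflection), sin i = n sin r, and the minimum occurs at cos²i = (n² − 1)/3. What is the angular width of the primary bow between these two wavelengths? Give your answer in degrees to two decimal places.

1.59°

At 457 nm (n = 1.340): cos²i = 0.26520 → i = 59.004°, r = 39.770°, D_min = 138.929°, rainbow angle = 41.071°.
At 716 nm (n = 1.329): cos²i = 0.25541 → i = 59.643°, r = 40.487°, D_min = 137.337°, rainbow angle = 42.663°.
Angular width = |41.071° − 42.663°| = 1.592°.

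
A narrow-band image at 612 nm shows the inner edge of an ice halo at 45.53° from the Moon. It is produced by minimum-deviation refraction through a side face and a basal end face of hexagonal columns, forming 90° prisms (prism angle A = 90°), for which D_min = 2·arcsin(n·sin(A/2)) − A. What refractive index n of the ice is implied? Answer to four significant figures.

Rearranging: n = sin((D_min + A)/2) / sin(A/2).
(D_min + A)/2 = (45.53° + 90°)/2 = 67.765°.
n = sin 67.765° / sin 45° = 0.9256 / 0.7071 = 1.3091.

1.309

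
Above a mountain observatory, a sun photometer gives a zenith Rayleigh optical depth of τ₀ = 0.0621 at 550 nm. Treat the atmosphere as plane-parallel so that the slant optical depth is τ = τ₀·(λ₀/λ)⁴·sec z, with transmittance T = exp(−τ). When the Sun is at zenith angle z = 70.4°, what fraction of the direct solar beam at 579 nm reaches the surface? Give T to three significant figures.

sec 70.4° = 2.9811.
τ = 0.0621 × (550/579)⁴ × 2.9811 = 0.0621 × 0.8142 × 2.9811 = 0.1507.
T = exp(−0.1507) = 0.8601.

0.860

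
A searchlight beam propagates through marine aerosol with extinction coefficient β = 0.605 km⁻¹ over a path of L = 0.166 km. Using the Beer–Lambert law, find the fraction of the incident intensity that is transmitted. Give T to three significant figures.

τ = β·L = 0.605 × 0.166 = 0.1004.
T = exp(−0.1004) = 0.9044.

0.904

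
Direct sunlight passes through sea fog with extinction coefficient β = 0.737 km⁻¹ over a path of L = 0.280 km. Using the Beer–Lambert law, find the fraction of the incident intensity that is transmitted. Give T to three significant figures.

τ = β·L = 0.737 × 0.280 = 0.2064.
T = exp(−0.2064) = 0.8135.

0.814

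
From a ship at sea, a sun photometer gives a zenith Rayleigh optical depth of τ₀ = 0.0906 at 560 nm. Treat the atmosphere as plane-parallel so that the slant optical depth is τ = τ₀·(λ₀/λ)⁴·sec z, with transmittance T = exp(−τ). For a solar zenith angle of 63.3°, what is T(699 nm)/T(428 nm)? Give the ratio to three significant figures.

1.66

Airmass: sec 63.3° = 2.2256.
τ(699 nm) = 0.0906 × (560/699)⁴ × 2.2256 = 0.0906 × 0.4119 × 2.2256 = 0.0831.
τ(428 nm) = 0.0906 × (560/428)⁴ × 2.2256 = 0.0906 × 2.9307 × 2.2256 = 0.5909.
T(699)/T(428) = exp(τ_B − τ_A) = exp(0.5079) = 1.6618.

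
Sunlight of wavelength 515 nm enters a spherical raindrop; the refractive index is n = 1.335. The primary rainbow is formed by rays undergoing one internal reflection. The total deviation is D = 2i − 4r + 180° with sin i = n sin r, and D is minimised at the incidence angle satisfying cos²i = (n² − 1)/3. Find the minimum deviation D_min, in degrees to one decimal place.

cos²i = (1.78222 − 1)/3 = 0.26074; i = arccos(0.51063) = 59.294°.
sin r = sin 59.294°/1.335 = 0.64405; r = 40.094°.
D_min = 2·59.294° − 4·40.094° + 180° = 138.212°.

138.2°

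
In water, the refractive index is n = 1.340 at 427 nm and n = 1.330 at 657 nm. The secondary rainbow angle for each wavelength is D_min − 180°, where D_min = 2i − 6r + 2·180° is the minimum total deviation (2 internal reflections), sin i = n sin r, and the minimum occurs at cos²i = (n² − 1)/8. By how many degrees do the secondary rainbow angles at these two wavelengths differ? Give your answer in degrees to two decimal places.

2.61°

At 427 nm (n = 1.340): cos²i = 0.09945 → i = 71.618°, r = 45.088°, D_min = 232.709°, rainbow angle = 52.709°.
At 657 nm (n = 1.330): cos²i = 0.09611 → i = 71.940°, r = 45.630°, D_min = 230.101°, rainbow angle = 50.101°.
Angular width = |52.709° − 50.101°| = 2.608°.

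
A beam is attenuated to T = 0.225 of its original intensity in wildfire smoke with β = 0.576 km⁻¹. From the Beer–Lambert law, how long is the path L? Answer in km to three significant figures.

2.59 km

Beer–Lambert: T = exp(−βL) ⇒ L = −ln(T)/β = −ln(0.225)/0.576 = 1.4917/0.576 = 2.59 km.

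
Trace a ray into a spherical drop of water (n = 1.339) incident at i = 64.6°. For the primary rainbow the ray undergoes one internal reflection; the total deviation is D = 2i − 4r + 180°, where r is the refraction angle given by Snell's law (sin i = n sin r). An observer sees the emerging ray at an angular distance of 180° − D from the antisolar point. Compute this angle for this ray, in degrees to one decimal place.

sin r = sin 64.6° / 1.339 = 0.9033/1.339 = 0.6746; r = 42.43°.
D = 2·64.6° − 4·42.43° + 180° = 129.20° − 169.70° + 180° = 139.50°.
Angle from antisolar point = 180° − D = 40.50°.

40.5°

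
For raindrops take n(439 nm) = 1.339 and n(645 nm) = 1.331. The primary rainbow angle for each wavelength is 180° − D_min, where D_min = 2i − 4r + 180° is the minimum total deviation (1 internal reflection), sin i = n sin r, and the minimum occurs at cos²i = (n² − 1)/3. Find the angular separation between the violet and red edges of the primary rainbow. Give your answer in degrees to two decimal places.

At 439 nm (n = 1.339): cos²i = 0.26431 → i = 59.062°, r = 39.834°, D_min = 138.786°, rainbow angle = 41.214°.
At 645 nm (n = 1.331): cos²i = 0.25719 → i = 59.527°, r = 40.356°, D_min = 137.630°, rainbow angle = 42.370°.
Angular width = |41.214° − 42.370°| = 1.156°.

1.16°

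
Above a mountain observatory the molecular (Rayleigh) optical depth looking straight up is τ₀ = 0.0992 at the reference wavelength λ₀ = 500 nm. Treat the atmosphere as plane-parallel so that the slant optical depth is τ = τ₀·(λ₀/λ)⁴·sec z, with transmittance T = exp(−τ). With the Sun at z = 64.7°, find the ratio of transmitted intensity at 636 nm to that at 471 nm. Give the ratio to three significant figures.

Airmass: sec 64.7° = 2.3400.
τ(636 nm) = 0.0992 × (500/636)⁴ × 2.3400 = 0.0992 × 0.3820 × 2.3400 = 0.0887.
τ(471 nm) = 0.0992 × (500/471)⁴ × 2.3400 = 0.0992 × 1.2700 × 2.3400 = 0.2948.
T(636)/T(471) = exp(τ_B − τ_A) = exp(0.2061) = 1.2289.

1.23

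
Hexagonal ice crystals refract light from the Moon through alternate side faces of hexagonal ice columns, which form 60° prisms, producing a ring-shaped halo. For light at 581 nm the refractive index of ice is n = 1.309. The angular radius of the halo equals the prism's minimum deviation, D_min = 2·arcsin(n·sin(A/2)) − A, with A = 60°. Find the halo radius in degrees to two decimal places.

n·sin(A/2) = 1.309 × sin 30° = 1.309 × 0.5000 = 0.6545.
D_min = 2·arcsin(0.6545) − 60° = 2 × 40.882° − 60° = 21.763°.

21.76°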